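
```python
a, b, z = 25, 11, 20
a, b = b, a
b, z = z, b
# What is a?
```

Trace (tracking a):
a, b, z = (25, 11, 20)  # -> a = 25, b = 11, z = 20
a, b = (b, a)  # -> a = 11, b = 25
b, z = (z, b)  # -> b = 20, z = 25

Answer: 11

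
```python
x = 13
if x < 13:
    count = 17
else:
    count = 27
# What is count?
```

Trace (tracking count):
x = 13  # -> x = 13
if x < 13:  # condition is False
else:
    count = 27  # -> count = 27

Answer: 27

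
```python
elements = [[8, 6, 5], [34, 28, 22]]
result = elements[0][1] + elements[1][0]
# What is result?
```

Answer: 40

Derivation:
Trace (tracking result):
elements = [[8, 6, 5], [34, 28, 22]]  # -> elements = [[8, 6, 5], [34, 28, 22]]
result = elements[0][1] + elements[1][0]  # -> result = 40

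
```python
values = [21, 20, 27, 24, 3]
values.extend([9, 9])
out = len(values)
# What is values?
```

Answer: [21, 20, 27, 24, 3, 9, 9]

Derivation:
Trace (tracking values):
values = [21, 20, 27, 24, 3]  # -> values = [21, 20, 27, 24, 3]
values.extend([9, 9])  # -> values = [21, 20, 27, 24, 3, 9, 9]
out = len(values)  # -> out = 7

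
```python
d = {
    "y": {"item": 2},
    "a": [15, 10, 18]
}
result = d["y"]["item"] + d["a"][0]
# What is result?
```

Answer: 17

Derivation:
Trace (tracking result):
d = {'y': {'item': 2}, 'a': [15, 10, 18]}  # -> d = {'y': {'item': 2}, 'a': [15, 10, 18]}
result = d['y']['item'] + d['a'][0]  # -> result = 17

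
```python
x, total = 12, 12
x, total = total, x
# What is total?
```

Trace (tracking total):
x, total = (12, 12)  # -> x = 12, total = 12
x, total = (total, x)  # -> x = 12, total = 12

Answer: 12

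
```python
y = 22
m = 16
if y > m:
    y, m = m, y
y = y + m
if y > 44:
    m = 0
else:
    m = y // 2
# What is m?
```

Answer: 19

Derivation:
Trace (tracking m):
y = 22  # -> y = 22
m = 16  # -> m = 16
if y > m:  # condition is True
    y, m = (m, y)  # -> y = 16, m = 22
y = y + m  # -> y = 38
if y > 44:  # condition is False
else:
    m = y // 2  # -> m = 19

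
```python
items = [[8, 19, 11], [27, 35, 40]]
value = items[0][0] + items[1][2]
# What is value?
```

Trace (tracking value):
items = [[8, 19, 11], [27, 35, 40]]  # -> items = [[8, 19, 11], [27, 35, 40]]
value = items[0][0] + items[1][2]  # -> value = 48

Answer: 48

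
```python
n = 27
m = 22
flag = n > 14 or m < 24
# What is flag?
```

Trace (tracking flag):
n = 27  # -> n = 27
m = 22  # -> m = 22
flag = n > 14 or m < 24  # -> flag = True

Answer: True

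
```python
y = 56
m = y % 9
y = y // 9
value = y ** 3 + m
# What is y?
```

Answer: 6

Derivation:
Trace (tracking y):
y = 56  # -> y = 56
m = y % 9  # -> m = 2
y = y // 9  # -> y = 6
value = y ** 3 + m  # -> value = 218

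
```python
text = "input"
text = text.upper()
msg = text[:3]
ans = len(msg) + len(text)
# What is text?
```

Trace (tracking text):
text = 'input'  # -> text = 'input'
text = text.upper()  # -> text = 'INPUT'
msg = text[:3]  # -> msg = 'INP'
ans = len(msg) + len(text)  # -> ans = 8

Answer: 'INPUT'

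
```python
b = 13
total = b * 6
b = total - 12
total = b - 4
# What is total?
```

Trace (tracking total):
b = 13  # -> b = 13
total = b * 6  # -> total = 78
b = total - 12  # -> b = 66
total = b - 4  # -> total = 62

Answer: 62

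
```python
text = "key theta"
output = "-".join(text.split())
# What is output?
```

Trace (tracking output):
text = 'key theta'  # -> text = 'key theta'
output = '-'.join(text.split())  # -> output = 'key-theta'

Answer: 'key-theta'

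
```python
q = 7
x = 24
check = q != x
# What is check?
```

Trace (tracking check):
q = 7  # -> q = 7
x = 24  # -> x = 24
check = q != x  # -> check = True

Answer: True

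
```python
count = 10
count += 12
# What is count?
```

Answer: 22

Derivation:
Trace (tracking count):
count = 10  # -> count = 10
count += 12  # -> count = 22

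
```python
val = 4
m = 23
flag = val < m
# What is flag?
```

Trace (tracking flag):
val = 4  # -> val = 4
m = 23  # -> m = 23
flag = val < m  # -> flag = True

Answer: True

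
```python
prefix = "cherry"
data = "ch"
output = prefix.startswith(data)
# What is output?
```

Answer: True

Derivation:
Trace (tracking output):
prefix = 'cherry'  # -> prefix = 'cherry'
data = 'ch'  # -> data = 'ch'
output = prefix.startswith(data)  # -> output = True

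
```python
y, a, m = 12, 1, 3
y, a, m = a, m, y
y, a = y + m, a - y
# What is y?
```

Trace (tracking y):
y, a, m = (12, 1, 3)  # -> y = 12, a = 1, m = 3
y, a, m = (a, m, y)  # -> y = 1, a = 3, m = 12
y, a = (y + m, a - y)  # -> y = 13, a = 2

Answer: 13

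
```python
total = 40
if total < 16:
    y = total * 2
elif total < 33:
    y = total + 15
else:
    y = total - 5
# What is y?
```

Trace (tracking y):
total = 40  # -> total = 40
if total < 16:  # condition is False
elif total < 33:  # condition is False
else:
    y = total - 5  # -> y = 35

Answer: 35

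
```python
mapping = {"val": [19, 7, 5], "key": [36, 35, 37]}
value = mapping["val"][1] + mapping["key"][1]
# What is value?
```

Trace (tracking value):
mapping = {'val': [19, 7, 5], 'key': [36, 35, 37]}  # -> mapping = {'val': [19, 7, 5], 'key': [36, 35, 37]}
value = mapping['val'][1] + mapping['key'][1]  # -> value = 42

Answer: 42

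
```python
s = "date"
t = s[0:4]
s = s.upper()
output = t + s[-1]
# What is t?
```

Trace (tracking t):
s = 'date'  # -> s = 'date'
t = s[0:4]  # -> t = 'date'
s = s.upper()  # -> s = 'DATE'
output = t + s[-1]  # -> output = 'dateE'

Answer: 'date'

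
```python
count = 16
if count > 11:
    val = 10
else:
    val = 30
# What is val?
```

Trace (tracking val):
count = 16  # -> count = 16
if count > 11:  # condition is True
    val = 10  # -> val = 10

Answer: 10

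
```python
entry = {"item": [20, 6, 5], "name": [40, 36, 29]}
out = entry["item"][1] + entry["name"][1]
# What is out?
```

Answer: 42

Derivation:
Trace (tracking out):
entry = {'item': [20, 6, 5], 'name': [40, 36, 29]}  # -> entry = {'item': [20, 6, 5], 'name': [40, 36, 29]}
out = entry['item'][1] + entry['name'][1]  # -> out = 42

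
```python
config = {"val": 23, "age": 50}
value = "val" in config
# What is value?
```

Answer: True

Derivation:
Trace (tracking value):
config = {'val': 23, 'age': 50}  # -> config = {'val': 23, 'age': 50}
value = 'val' in config  # -> value = True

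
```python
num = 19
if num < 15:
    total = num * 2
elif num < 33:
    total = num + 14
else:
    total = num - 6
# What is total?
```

Trace (tracking total):
num = 19  # -> num = 19
if num < 15:  # condition is False
elif num < 33:  # condition is True
    total = num + 14  # -> total = 33

Answer: 33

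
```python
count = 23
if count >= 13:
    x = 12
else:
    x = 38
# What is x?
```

Trace (tracking x):
count = 23  # -> count = 23
if count >= 13:  # condition is True
    x = 12  # -> x = 12

Answer: 12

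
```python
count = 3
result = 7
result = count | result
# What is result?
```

Trace (tracking result):
count = 3  # -> count = 3
result = 7  # -> result = 7
result = count | result  # -> result = 7

Answer: 7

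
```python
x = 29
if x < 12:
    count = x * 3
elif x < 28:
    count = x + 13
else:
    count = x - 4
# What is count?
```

Trace (tracking count):
x = 29  # -> x = 29
if x < 12:  # condition is False
elif x < 28:  # condition is False
else:
    count = x - 4  # -> count = 25

Answer: 25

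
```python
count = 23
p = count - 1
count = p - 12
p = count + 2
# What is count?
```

Answer: 10

Derivation:
Trace (tracking count):
count = 23  # -> count = 23
p = count - 1  # -> p = 22
count = p - 12  # -> count = 10
p = count + 2  # -> p = 12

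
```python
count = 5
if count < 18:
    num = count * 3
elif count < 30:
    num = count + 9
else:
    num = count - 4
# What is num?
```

Answer: 15

Derivation:
Trace (tracking num):
count = 5  # -> count = 5
if count < 18:  # condition is True
    num = count * 3  # -> num = 15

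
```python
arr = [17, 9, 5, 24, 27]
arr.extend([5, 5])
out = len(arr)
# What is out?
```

Trace (tracking out):
arr = [17, 9, 5, 24, 27]  # -> arr = [17, 9, 5, 24, 27]
arr.extend([5, 5])  # -> arr = [17, 9, 5, 24, 27, 5, 5]
out = len(arr)  # -> out = 7

Answer: 7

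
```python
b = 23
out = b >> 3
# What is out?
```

Trace (tracking out):
b = 23  # -> b = 23
out = b >> 3  # -> out = 2

Answer: 2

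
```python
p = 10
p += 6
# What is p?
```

Answer: 16

Derivation:
Trace (tracking p):
p = 10  # -> p = 10
p += 6  # -> p = 16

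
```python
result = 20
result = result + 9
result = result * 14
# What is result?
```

Trace (tracking result):
result = 20  # -> result = 20
result = result + 9  # -> result = 29
result = result * 14  # -> result = 406

Answer: 406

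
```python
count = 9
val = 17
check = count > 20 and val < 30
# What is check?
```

Trace (tracking check):
count = 9  # -> count = 9
val = 17  # -> val = 17
check = count > 20 and val < 30  # -> check = False

Answer: False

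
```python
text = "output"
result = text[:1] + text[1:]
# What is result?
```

Answer: 'output'

Derivation:
Trace (tracking result):
text = 'output'  # -> text = 'output'
result = text[:1] + text[1:]  # -> result = 'output'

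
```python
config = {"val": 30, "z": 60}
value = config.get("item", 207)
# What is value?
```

Trace (tracking value):
config = {'val': 30, 'z': 60}  # -> config = {'val': 30, 'z': 60}
value = config.get('item', 207)  # -> value = 207

Answer: 207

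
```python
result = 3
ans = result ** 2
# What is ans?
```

Answer: 9

Derivation:
Trace (tracking ans):
result = 3  # -> result = 3
ans = result ** 2  # -> ans = 9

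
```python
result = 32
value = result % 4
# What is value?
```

Trace (tracking value):
result = 32  # -> result = 32
value = result % 4  # -> value = 0

Answer: 0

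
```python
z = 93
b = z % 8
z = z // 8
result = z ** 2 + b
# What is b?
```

Trace (tracking b):
z = 93  # -> z = 93
b = z % 8  # -> b = 5
z = z // 8  # -> z = 11
result = z ** 2 + b  # -> result = 126

Answer: 5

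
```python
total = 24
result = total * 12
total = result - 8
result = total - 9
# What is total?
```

Trace (tracking total):
total = 24  # -> total = 24
result = total * 12  # -> result = 288
total = result - 8  # -> total = 280
result = total - 9  # -> result = 271

Answer: 280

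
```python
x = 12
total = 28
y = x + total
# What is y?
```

Answer: 40

Derivation:
Trace (tracking y):
x = 12  # -> x = 12
total = 28  # -> total = 28
y = x + total  # -> y = 40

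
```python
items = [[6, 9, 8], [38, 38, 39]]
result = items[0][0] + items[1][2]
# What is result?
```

Answer: 45

Derivation:
Trace (tracking result):
items = [[6, 9, 8], [38, 38, 39]]  # -> items = [[6, 9, 8], [38, 38, 39]]
result = items[0][0] + items[1][2]  # -> result = 45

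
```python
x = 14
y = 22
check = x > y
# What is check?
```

Trace (tracking check):
x = 14  # -> x = 14
y = 22  # -> y = 22
check = x > y  # -> check = False

Answer: False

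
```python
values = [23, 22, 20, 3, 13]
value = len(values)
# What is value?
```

Trace (tracking value):
values = [23, 22, 20, 3, 13]  # -> values = [23, 22, 20, 3, 13]
value = len(values)  # -> value = 5

Answer: 5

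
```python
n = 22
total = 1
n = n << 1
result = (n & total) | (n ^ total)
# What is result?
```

Answer: 45

Derivation:
Trace (tracking result):
n = 22  # -> n = 22
total = 1  # -> total = 1
n = n << 1  # -> n = 44
result = n & total | n ^ total  # -> result = 45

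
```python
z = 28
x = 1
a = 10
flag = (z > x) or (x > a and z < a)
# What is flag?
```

Answer: True

Derivation:
Trace (tracking flag):
z = 28  # -> z = 28
x = 1  # -> x = 1
a = 10  # -> a = 10
flag = z > x or (x > a and z < a)  # -> flag = True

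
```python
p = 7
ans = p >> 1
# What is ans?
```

Answer: 3

Derivation:
Trace (tracking ans):
p = 7  # -> p = 7
ans = p >> 1  # -> ans = 3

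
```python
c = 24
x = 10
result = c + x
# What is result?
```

Answer: 34

Derivation:
Trace (tracking result):
c = 24  # -> c = 24
x = 10  # -> x = 10
result = c + x  # -> result = 34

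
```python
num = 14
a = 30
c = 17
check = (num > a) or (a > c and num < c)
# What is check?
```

Trace (tracking check):
num = 14  # -> num = 14
a = 30  # -> a = 30
c = 17  # -> c = 17
check = num > a or (a > c and num < c)  # -> check = True

Answer: True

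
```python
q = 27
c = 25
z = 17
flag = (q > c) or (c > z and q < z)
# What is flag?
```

Trace (tracking flag):
q = 27  # -> q = 27
c = 25  # -> c = 25
z = 17  # -> z = 17
flag = q > c or (c > z and q < z)  # -> flag = True

Answer: True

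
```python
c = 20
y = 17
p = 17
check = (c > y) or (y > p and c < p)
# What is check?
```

Answer: True

Derivation:
Trace (tracking check):
c = 20  # -> c = 20
y = 17  # -> y = 17
p = 17  # -> p = 17
check = c > y or (y > p and c < p)  # -> check = True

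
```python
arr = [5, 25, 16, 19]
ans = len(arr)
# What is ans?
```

Answer: 4

Derivation:
Trace (tracking ans):
arr = [5, 25, 16, 19]  # -> arr = [5, 25, 16, 19]
ans = len(arr)  # -> ans = 4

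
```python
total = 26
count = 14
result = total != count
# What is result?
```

Answer: True

Derivation:
Trace (tracking result):
total = 26  # -> total = 26
count = 14  # -> count = 14
result = total != count  # -> result = True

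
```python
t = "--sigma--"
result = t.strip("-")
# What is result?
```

Answer: 'sigma'

Derivation:
Trace (tracking result):
t = '--sigma--'  # -> t = '--sigma--'
result = t.strip('-')  # -> result = 'sigma'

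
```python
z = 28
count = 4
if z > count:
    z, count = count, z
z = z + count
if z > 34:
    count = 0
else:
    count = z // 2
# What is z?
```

Trace (tracking z):
z = 28  # -> z = 28
count = 4  # -> count = 4
if z > count:  # condition is True
    z, count = (count, z)  # -> z = 4, count = 28
z = z + count  # -> z = 32
if z > 34:  # condition is False
else:
    count = z // 2  # -> count = 16

Answer: 32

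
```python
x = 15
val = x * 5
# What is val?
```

Trace (tracking val):
x = 15  # -> x = 15
val = x * 5  # -> val = 75

Answer: 75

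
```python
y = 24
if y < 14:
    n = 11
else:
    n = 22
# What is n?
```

Answer: 22

Derivation:
Trace (tracking n):
y = 24  # -> y = 24
if y < 14:  # condition is False
else:
    n = 22  # -> n = 22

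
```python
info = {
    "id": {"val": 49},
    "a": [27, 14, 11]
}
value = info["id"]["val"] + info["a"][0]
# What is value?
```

Answer: 76

Derivation:
Trace (tracking value):
info = {'id': {'val': 49}, 'a': [27, 14, 11]}  # -> info = {'id': {'val': 49}, 'a': [27, 14, 11]}
value = info['id']['val'] + info['a'][0]  # -> value = 76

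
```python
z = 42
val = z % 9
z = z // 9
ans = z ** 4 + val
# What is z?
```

Trace (tracking z):
z = 42  # -> z = 42
val = z % 9  # -> val = 6
z = z // 9  # -> z = 4
ans = z ** 4 + val  # -> ans = 262

Answer: 4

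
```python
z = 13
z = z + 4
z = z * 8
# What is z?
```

Trace (tracking z):
z = 13  # -> z = 13
z = z + 4  # -> z = 17
z = z * 8  # -> z = 136

Answer: 136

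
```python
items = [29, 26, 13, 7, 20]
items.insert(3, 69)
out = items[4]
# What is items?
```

Trace (tracking items):
items = [29, 26, 13, 7, 20]  # -> items = [29, 26, 13, 7, 20]
items.insert(3, 69)  # -> items = [29, 26, 13, 69, 7, 20]
out = items[4]  # -> out = 7

Answer: [29, 26, 13, 69, 7, 20]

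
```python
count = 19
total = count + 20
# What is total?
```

Trace (tracking total):
count = 19  # -> count = 19
total = count + 20  # -> total = 39

Answer: 39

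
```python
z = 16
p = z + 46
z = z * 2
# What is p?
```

Trace (tracking p):
z = 16  # -> z = 16
p = z + 46  # -> p = 62
z = z * 2  # -> z = 32

Answer: 62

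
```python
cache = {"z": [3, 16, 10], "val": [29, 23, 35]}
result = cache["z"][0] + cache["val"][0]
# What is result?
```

Answer: 32

Derivation:
Trace (tracking result):
cache = {'z': [3, 16, 10], 'val': [29, 23, 35]}  # -> cache = {'z': [3, 16, 10], 'val': [29, 23, 35]}
result = cache['z'][0] + cache['val'][0]  # -> result = 32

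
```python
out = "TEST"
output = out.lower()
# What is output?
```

Answer: 'test'

Derivation:
Trace (tracking output):
out = 'TEST'  # -> out = 'TEST'
output = out.lower()  # -> output = 'test'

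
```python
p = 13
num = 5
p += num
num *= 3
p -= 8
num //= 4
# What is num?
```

Trace (tracking num):
p = 13  # -> p = 13
num = 5  # -> num = 5
p += num  # -> p = 18
num *= 3  # -> num = 15
p -= 8  # -> p = 10
num //= 4  # -> num = 3

Answer: 3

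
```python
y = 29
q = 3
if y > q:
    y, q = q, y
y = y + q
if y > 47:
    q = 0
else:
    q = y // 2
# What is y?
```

Answer: 32

Derivation:
Trace (tracking y):
y = 29  # -> y = 29
q = 3  # -> q = 3
if y > q:  # condition is True
    y, q = (q, y)  # -> y = 3, q = 29
y = y + q  # -> y = 32
if y > 47:  # condition is False
else:
    q = y // 2  # -> q = 16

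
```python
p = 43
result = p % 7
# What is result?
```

Answer: 1

Derivation:
Trace (tracking result):
p = 43  # -> p = 43
result = p % 7  # -> result = 1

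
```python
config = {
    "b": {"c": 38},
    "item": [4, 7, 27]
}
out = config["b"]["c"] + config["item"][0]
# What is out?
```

Trace (tracking out):
config = {'b': {'c': 38}, 'item': [4, 7, 27]}  # -> config = {'b': {'c': 38}, 'item': [4, 7, 27]}
out = config['b']['c'] + config['item'][0]  # -> out = 42

Answer: 42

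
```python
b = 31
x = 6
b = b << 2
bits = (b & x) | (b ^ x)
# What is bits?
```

Trace (tracking bits):
b = 31  # -> b = 31
x = 6  # -> x = 6
b = b << 2  # -> b = 124
bits = b & x | b ^ x  # -> bits = 126

Answer: 126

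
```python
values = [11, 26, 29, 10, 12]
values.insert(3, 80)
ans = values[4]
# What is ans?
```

Trace (tracking ans):
values = [11, 26, 29, 10, 12]  # -> values = [11, 26, 29, 10, 12]
values.insert(3, 80)  # -> values = [11, 26, 29, 80, 10, 12]
ans = values[4]  # -> ans = 10

Answer: 10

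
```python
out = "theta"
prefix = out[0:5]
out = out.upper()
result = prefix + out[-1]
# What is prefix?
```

Trace (tracking prefix):
out = 'theta'  # -> out = 'theta'
prefix = out[0:5]  # -> prefix = 'theta'
out = out.upper()  # -> out = 'THETA'
result = prefix + out[-1]  # -> result = 'thetaA'

Answer: 'theta'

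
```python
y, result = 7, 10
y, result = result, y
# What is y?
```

Answer: 10

Derivation:
Trace (tracking y):
y, result = (7, 10)  # -> y = 7, result = 10
y, result = (result, y)  # -> y = 10, result = 7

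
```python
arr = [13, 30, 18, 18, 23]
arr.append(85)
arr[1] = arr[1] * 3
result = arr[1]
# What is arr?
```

Answer: [13, 90, 18, 18, 23, 85]

Derivation:
Trace (tracking arr):
arr = [13, 30, 18, 18, 23]  # -> arr = [13, 30, 18, 18, 23]
arr.append(85)  # -> arr = [13, 30, 18, 18, 23, 85]
arr[1] = arr[1] * 3  # -> arr = [13, 90, 18, 18, 23, 85]
result = arr[1]  # -> result = 90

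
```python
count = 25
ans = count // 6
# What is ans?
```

Answer: 4

Derivation:
Trace (tracking ans):
count = 25  # -> count = 25
ans = count // 6  # -> ans = 4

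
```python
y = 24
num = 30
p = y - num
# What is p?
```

Answer: -6

Derivation:
Trace (tracking p):
y = 24  # -> y = 24
num = 30  # -> num = 30
p = y - num  # -> p = -6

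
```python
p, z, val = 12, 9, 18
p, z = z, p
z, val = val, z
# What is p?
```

Answer: 9

Derivation:
Trace (tracking p):
p, z, val = (12, 9, 18)  # -> p = 12, z = 9, val = 18
p, z = (z, p)  # -> p = 9, z = 12
z, val = (val, z)  # -> z = 18, val = 12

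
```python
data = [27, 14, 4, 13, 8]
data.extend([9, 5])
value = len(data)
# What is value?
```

Answer: 7

Derivation:
Trace (tracking value):
data = [27, 14, 4, 13, 8]  # -> data = [27, 14, 4, 13, 8]
data.extend([9, 5])  # -> data = [27, 14, 4, 13, 8, 9, 5]
value = len(data)  # -> value = 7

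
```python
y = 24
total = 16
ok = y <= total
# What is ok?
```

Trace (tracking ok):
y = 24  # -> y = 24
total = 16  # -> total = 16
ok = y <= total  # -> ok = False

Answer: False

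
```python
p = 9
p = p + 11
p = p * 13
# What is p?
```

Answer: 260

Derivation:
Trace (tracking p):
p = 9  # -> p = 9
p = p + 11  # -> p = 20
p = p * 13  # -> p = 260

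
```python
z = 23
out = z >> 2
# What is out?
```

Trace (tracking out):
z = 23  # -> z = 23
out = z >> 2  # -> out = 5

Answer: 5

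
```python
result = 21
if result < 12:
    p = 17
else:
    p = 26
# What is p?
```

Answer: 26

Derivation:
Trace (tracking p):
result = 21  # -> result = 21
if result < 12:  # condition is False
else:
    p = 26  # -> p = 26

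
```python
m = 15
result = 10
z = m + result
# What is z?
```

Answer: 25

Derivation:
Trace (tracking z):
m = 15  # -> m = 15
result = 10  # -> result = 10
z = m + result  # -> z = 25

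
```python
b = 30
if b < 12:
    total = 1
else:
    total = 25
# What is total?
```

Trace (tracking total):
b = 30  # -> b = 30
if b < 12:  # condition is False
else:
    total = 25  # -> total = 25

Answer: 25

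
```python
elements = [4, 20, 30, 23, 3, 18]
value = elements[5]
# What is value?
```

Answer: 18

Derivation:
Trace (tracking value):
elements = [4, 20, 30, 23, 3, 18]  # -> elements = [4, 20, 30, 23, 3, 18]
value = elements[5]  # -> value = 18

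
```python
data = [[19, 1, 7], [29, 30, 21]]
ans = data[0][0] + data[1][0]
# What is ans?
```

Answer: 48

Derivation:
Trace (tracking ans):
data = [[19, 1, 7], [29, 30, 21]]  # -> data = [[19, 1, 7], [29, 30, 21]]
ans = data[0][0] + data[1][0]  # -> ans = 48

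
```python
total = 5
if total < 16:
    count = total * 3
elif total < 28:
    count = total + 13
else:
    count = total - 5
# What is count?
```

Trace (tracking count):
total = 5  # -> total = 5
if total < 16:  # condition is True
    count = total * 3  # -> count = 15

Answer: 15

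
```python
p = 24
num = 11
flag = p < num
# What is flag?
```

Trace (tracking flag):
p = 24  # -> p = 24
num = 11  # -> num = 11
flag = p < num  # -> flag = False

Answer: False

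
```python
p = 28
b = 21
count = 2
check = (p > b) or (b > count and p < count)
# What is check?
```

Trace (tracking check):
p = 28  # -> p = 28
b = 21  # -> b = 21
count = 2  # -> count = 2
check = p > b or (b > count and p < count)  # -> check = True

Answer: True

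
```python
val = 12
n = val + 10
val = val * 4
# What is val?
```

Answer: 48

Derivation:
Trace (tracking val):
val = 12  # -> val = 12
n = val + 10  # -> n = 22
val = val * 4  # -> val = 48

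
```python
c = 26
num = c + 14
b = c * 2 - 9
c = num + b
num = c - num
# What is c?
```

Answer: 83

Derivation:
Trace (tracking c):
c = 26  # -> c = 26
num = c + 14  # -> num = 40
b = c * 2 - 9  # -> b = 43
c = num + b  # -> c = 83
num = c - num  # -> num = 43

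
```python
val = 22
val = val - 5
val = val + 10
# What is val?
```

Answer: 27

Derivation:
Trace (tracking val):
val = 22  # -> val = 22
val = val - 5  # -> val = 17
val = val + 10  # -> val = 27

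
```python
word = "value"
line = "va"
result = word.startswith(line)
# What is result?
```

Trace (tracking result):
word = 'value'  # -> word = 'value'
line = 'va'  # -> line = 'va'
result = word.startswith(line)  # -> result = True

Answer: True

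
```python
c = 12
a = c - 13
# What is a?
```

Trace (tracking a):
c = 12  # -> c = 12
a = c - 13  # -> a = -1

Answer: -1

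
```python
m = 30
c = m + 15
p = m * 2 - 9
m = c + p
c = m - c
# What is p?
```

Answer: 51

Derivation:
Trace (tracking p):
m = 30  # -> m = 30
c = m + 15  # -> c = 45
p = m * 2 - 9  # -> p = 51
m = c + p  # -> m = 96
c = m - c  # -> c = 51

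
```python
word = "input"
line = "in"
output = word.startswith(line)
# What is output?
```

Answer: True

Derivation:
Trace (tracking output):
word = 'input'  # -> word = 'input'
line = 'in'  # -> line = 'in'
output = word.startswith(line)  # -> output = True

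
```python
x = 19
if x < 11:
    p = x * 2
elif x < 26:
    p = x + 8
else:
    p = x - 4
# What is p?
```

Trace (tracking p):
x = 19  # -> x = 19
if x < 11:  # condition is False
elif x < 26:  # condition is True
    p = x + 8  # -> p = 27

Answer: 27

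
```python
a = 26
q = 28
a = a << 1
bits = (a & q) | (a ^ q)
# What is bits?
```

Trace (tracking bits):
a = 26  # -> a = 26
q = 28  # -> q = 28
a = a << 1  # -> a = 52
bits = a & q | a ^ q  # -> bits = 60

Answer: 60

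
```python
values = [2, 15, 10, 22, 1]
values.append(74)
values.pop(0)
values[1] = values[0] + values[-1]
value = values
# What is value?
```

Answer: [15, 89, 22, 1, 74]

Derivation:
Trace (tracking value):
values = [2, 15, 10, 22, 1]  # -> values = [2, 15, 10, 22, 1]
values.append(74)  # -> values = [2, 15, 10, 22, 1, 74]
values.pop(0)  # -> values = [15, 10, 22, 1, 74]
values[1] = values[0] + values[-1]  # -> values = [15, 89, 22, 1, 74]
value = values  # -> value = [15, 89, 22, 1, 74]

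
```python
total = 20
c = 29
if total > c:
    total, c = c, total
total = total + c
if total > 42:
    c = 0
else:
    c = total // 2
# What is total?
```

Answer: 49

Derivation:
Trace (tracking total):
total = 20  # -> total = 20
c = 29  # -> c = 29
if total > c:  # condition is False
total = total + c  # -> total = 49
if total > 42:  # condition is True
    c = 0  # -> c = 0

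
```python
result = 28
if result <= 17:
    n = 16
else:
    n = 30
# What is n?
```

Answer: 30

Derivation:
Trace (tracking n):
result = 28  # -> result = 28
if result <= 17:  # condition is False
else:
    n = 30  # -> n = 30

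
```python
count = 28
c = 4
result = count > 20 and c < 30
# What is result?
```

Trace (tracking result):
count = 28  # -> count = 28
c = 4  # -> c = 4
result = count > 20 and c < 30  # -> result = True

Answer: True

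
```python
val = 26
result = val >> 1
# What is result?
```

Answer: 13

Derivation:
Trace (tracking result):
val = 26  # -> val = 26
result = val >> 1  # -> result = 13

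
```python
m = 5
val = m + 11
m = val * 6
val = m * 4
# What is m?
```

Answer: 96

Derivation:
Trace (tracking m):
m = 5  # -> m = 5
val = m + 11  # -> val = 16
m = val * 6  # -> m = 96
val = m * 4  # -> val = 384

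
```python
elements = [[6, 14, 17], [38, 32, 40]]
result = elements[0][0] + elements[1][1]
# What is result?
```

Answer: 38

Derivation:
Trace (tracking result):
elements = [[6, 14, 17], [38, 32, 40]]  # -> elements = [[6, 14, 17], [38, 32, 40]]
result = elements[0][0] + elements[1][1]  # -> result = 38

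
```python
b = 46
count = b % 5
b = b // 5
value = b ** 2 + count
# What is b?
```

Answer: 9

Derivation:
Trace (tracking b):
b = 46  # -> b = 46
count = b % 5  # -> count = 1
b = b // 5  # -> b = 9
value = b ** 2 + count  # -> value = 82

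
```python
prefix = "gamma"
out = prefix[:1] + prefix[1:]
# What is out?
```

Trace (tracking out):
prefix = 'gamma'  # -> prefix = 'gamma'
out = prefix[:1] + prefix[1:]  # -> out = 'gamma'

Answer: 'gamma'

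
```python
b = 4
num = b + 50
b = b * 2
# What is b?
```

Answer: 8

Derivation:
Trace (tracking b):
b = 4  # -> b = 4
num = b + 50  # -> num = 54
b = b * 2  # -> b = 8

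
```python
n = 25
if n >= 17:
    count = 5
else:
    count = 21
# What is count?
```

Trace (tracking count):
n = 25  # -> n = 25
if n >= 17:  # condition is True
    count = 5  # -> count = 5

Answer: 5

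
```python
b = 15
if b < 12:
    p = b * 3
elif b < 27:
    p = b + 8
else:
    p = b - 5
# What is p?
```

Trace (tracking p):
b = 15  # -> b = 15
if b < 12:  # condition is False
elif b < 27:  # condition is True
    p = b + 8  # -> p = 23

Answer: 23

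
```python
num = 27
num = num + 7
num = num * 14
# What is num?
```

Trace (tracking num):
num = 27  # -> num = 27
num = num + 7  # -> num = 34
num = num * 14  # -> num = 476

Answer: 476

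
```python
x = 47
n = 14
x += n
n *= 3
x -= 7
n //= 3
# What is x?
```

Trace (tracking x):
x = 47  # -> x = 47
n = 14  # -> n = 14
x += n  # -> x = 61
n *= 3  # -> n = 42
x -= 7  # -> x = 54
n //= 3  # -> n = 14

Answer: 54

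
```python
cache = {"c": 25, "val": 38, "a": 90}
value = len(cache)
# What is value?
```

Answer: 3

Derivation:
Trace (tracking value):
cache = {'c': 25, 'val': 38, 'a': 90}  # -> cache = {'c': 25, 'val': 38, 'a': 90}
value = len(cache)  # -> value = 3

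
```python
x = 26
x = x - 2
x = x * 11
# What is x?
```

Trace (tracking x):
x = 26  # -> x = 26
x = x - 2  # -> x = 24
x = x * 11  # -> x = 264

Answer: 264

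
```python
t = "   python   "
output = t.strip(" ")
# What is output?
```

Answer: 'python'

Derivation:
Trace (tracking output):
t = '   python   '  # -> t = '   python   '
output = t.strip(' ')  # -> output = 'python'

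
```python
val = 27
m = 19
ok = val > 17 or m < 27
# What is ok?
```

Trace (tracking ok):
val = 27  # -> val = 27
m = 19  # -> m = 19
ok = val > 17 or m < 27  # -> ok = True

Answer: True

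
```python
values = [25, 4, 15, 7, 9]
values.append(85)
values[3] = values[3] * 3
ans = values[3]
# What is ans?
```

Answer: 21

Derivation:
Trace (tracking ans):
values = [25, 4, 15, 7, 9]  # -> values = [25, 4, 15, 7, 9]
values.append(85)  # -> values = [25, 4, 15, 7, 9, 85]
values[3] = values[3] * 3  # -> values = [25, 4, 15, 21, 9, 85]
ans = values[3]  # -> ans = 21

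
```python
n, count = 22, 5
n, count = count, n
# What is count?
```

Answer: 22

Derivation:
Trace (tracking count):
n, count = (22, 5)  # -> n = 22, count = 5
n, count = (count, n)  # -> n = 5, count = 22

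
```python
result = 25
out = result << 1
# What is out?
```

Answer: 50

Derivation:
Trace (tracking out):
result = 25  # -> result = 25
out = result << 1  # -> out = 50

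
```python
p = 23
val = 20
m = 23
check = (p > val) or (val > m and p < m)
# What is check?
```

Trace (tracking check):
p = 23  # -> p = 23
val = 20  # -> val = 20
m = 23  # -> m = 23
check = p > val or (val > m and p < m)  # -> check = True

Answer: True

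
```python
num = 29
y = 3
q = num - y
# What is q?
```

Answer: 26

Derivation:
Trace (tracking q):
num = 29  # -> num = 29
y = 3  # -> y = 3
q = num - y  # -> q = 26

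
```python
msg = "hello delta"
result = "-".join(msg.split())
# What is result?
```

Trace (tracking result):
msg = 'hello delta'  # -> msg = 'hello delta'
result = '-'.join(msg.split())  # -> result = 'hello-delta'

Answer: 'hello-delta'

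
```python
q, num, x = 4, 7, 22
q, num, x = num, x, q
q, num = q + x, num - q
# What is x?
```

Answer: 4

Derivation:
Trace (tracking x):
q, num, x = (4, 7, 22)  # -> q = 4, num = 7, x = 22
q, num, x = (num, x, q)  # -> q = 7, num = 22, x = 4
q, num = (q + x, num - q)  # -> q = 11, num = 15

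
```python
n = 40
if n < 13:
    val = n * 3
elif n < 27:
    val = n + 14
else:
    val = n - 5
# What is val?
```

Answer: 35

Derivation:
Trace (tracking val):
n = 40  # -> n = 40
if n < 13:  # condition is False
elif n < 27:  # condition is False
else:
    val = n - 5  # -> val = 35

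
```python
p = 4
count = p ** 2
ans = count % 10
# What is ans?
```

Answer: 6

Derivation:
Trace (tracking ans):
p = 4  # -> p = 4
count = p ** 2  # -> count = 16
ans = count % 10  # -> ans = 6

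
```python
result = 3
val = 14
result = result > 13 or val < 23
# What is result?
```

Trace (tracking result):
result = 3  # -> result = 3
val = 14  # -> val = 14
result = result > 13 or val < 23  # -> result = True

Answer: True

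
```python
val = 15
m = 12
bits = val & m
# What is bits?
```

Trace (tracking bits):
val = 15  # -> val = 15
m = 12  # -> m = 12
bits = val & m  # -> bits = 12

Answer: 12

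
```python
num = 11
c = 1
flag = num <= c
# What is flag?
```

Trace (tracking flag):
num = 11  # -> num = 11
c = 1  # -> c = 1
flag = num <= c  # -> flag = False

Answer: False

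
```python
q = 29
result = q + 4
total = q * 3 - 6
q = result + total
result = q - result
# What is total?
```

Answer: 81

Derivation:
Trace (tracking total):
q = 29  # -> q = 29
result = q + 4  # -> result = 33
total = q * 3 - 6  # -> total = 81
q = result + total  # -> q = 114
result = q - result  # -> result = 81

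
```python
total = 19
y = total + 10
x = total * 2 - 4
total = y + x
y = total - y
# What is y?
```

Answer: 34

Derivation:
Trace (tracking y):
total = 19  # -> total = 19
y = total + 10  # -> y = 29
x = total * 2 - 4  # -> x = 34
total = y + x  # -> total = 63
y = total - y  # -> y = 34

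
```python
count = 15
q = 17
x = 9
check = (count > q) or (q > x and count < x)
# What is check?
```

Answer: False

Derivation:
Trace (tracking check):
count = 15  # -> count = 15
q = 17  # -> q = 17
x = 9  # -> x = 9
check = count > q or (q > x and count < x)  # -> check = False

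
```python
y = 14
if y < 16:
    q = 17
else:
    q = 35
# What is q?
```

Answer: 17

Derivation:
Trace (tracking q):
y = 14  # -> y = 14
if y < 16:  # condition is True
    q = 17  # -> q = 17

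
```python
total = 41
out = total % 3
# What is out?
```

Answer: 2

Derivation:
Trace (tracking out):
total = 41  # -> total = 41
out = total % 3  # -> out = 2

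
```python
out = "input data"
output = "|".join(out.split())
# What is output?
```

Trace (tracking output):
out = 'input data'  # -> out = 'input data'
output = '|'.join(out.split())  # -> output = 'input|data'

Answer: 'input|data'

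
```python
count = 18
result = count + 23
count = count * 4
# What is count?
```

Answer: 72

Derivation:
Trace (tracking count):
count = 18  # -> count = 18
result = count + 23  # -> result = 41
count = count * 4  # -> count = 72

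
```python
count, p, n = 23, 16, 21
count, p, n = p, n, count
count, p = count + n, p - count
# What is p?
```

Trace (tracking p):
count, p, n = (23, 16, 21)  # -> count = 23, p = 16, n = 21
count, p, n = (p, n, count)  # -> count = 16, p = 21, n = 23
count, p = (count + n, p - count)  # -> count = 39, p = 5

Answer: 5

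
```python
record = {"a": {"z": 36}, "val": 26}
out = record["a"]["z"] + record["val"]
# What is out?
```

Answer: 62

Derivation:
Trace (tracking out):
record = {'a': {'z': 36}, 'val': 26}  # -> record = {'a': {'z': 36}, 'val': 26}
out = record['a']['z'] + record['val']  # -> out = 62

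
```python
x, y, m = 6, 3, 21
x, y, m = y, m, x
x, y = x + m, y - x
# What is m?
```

Trace (tracking m):
x, y, m = (6, 3, 21)  # -> x = 6, y = 3, m = 21
x, y, m = (y, m, x)  # -> x = 3, y = 21, m = 6
x, y = (x + m, y - x)  # -> x = 9, y = 18

Answer: 6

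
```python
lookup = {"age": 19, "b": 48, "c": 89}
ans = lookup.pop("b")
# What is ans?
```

Trace (tracking ans):
lookup = {'age': 19, 'b': 48, 'c': 89}  # -> lookup = {'age': 19, 'b': 48, 'c': 89}
ans = lookup.pop('b')  # -> ans = 48

Answer: 48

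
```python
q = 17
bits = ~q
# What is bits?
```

Trace (tracking bits):
q = 17  # -> q = 17
bits = ~q  # -> bits = -18

Answer: -18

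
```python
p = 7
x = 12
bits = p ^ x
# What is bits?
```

Trace (tracking bits):
p = 7  # -> p = 7
x = 12  # -> x = 12
bits = p ^ x  # -> bits = 11

Answer: 11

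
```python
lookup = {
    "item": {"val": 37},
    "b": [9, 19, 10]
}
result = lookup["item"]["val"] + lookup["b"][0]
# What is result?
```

Answer: 46

Derivation:
Trace (tracking result):
lookup = {'item': {'val': 37}, 'b': [9, 19, 10]}  # -> lookup = {'item': {'val': 37}, 'b': [9, 19, 10]}
result = lookup['item']['val'] + lookup['b'][0]  # -> result = 46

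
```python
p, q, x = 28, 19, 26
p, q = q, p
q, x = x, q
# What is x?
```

Trace (tracking x):
p, q, x = (28, 19, 26)  # -> p = 28, q = 19, x = 26
p, q = (q, p)  # -> p = 19, q = 28
q, x = (x, q)  # -> q = 26, x = 28

Answer: 28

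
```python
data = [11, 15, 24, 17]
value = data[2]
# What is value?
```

Trace (tracking value):
data = [11, 15, 24, 17]  # -> data = [11, 15, 24, 17]
value = data[2]  # -> value = 24

Answer: 24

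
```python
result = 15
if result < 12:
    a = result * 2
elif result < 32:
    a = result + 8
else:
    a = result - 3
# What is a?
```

Answer: 23

Derivation:
Trace (tracking a):
result = 15  # -> result = 15
if result < 12:  # condition is False
elif result < 32:  # condition is True
    a = result + 8  # -> a = 23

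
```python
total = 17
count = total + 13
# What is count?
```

Answer: 30

Derivation:
Trace (tracking count):
total = 17  # -> total = 17
count = total + 13  # -> count = 30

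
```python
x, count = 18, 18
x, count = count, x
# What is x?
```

Answer: 18

Derivation:
Trace (tracking x):
x, count = (18, 18)  # -> x = 18, count = 18
x, count = (count, x)  # -> x = 18, count = 18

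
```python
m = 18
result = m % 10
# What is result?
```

Trace (tracking result):
m = 18  # -> m = 18
result = m % 10  # -> result = 8

Answer: 8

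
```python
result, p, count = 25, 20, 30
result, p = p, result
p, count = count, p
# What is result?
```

Trace (tracking result):
result, p, count = (25, 20, 30)  # -> result = 25, p = 20, count = 30
result, p = (p, result)  # -> result = 20, p = 25
p, count = (count, p)  # -> p = 30, count = 25

Answer: 20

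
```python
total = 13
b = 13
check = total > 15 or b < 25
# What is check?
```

Answer: True

Derivation:
Trace (tracking check):
total = 13  # -> total = 13
b = 13  # -> b = 13
check = total > 15 or b < 25  # -> check = True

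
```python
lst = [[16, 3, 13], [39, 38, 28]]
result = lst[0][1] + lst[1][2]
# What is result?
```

Trace (tracking result):
lst = [[16, 3, 13], [39, 38, 28]]  # -> lst = [[16, 3, 13], [39, 38, 28]]
result = lst[0][1] + lst[1][2]  # -> result = 31

Answer: 31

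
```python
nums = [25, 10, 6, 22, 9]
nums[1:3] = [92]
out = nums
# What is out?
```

Answer: [25, 92, 22, 9]

Derivation:
Trace (tracking out):
nums = [25, 10, 6, 22, 9]  # -> nums = [25, 10, 6, 22, 9]
nums[1:3] = [92]  # -> nums = [25, 92, 22, 9]
out = nums  # -> out = [25, 92, 22, 9]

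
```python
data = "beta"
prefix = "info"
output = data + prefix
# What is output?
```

Trace (tracking output):
data = 'beta'  # -> data = 'beta'
prefix = 'info'  # -> prefix = 'info'
output = data + prefix  # -> output = 'betainfo'

Answer: 'betainfo'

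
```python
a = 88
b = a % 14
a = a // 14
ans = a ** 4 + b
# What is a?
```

Answer: 6

Derivation:
Trace (tracking a):
a = 88  # -> a = 88
b = a % 14  # -> b = 4
a = a // 14  # -> a = 6
ans = a ** 4 + b  # -> ans = 1300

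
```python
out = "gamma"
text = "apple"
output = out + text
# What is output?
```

Trace (tracking output):
out = 'gamma'  # -> out = 'gamma'
text = 'apple'  # -> text = 'apple'
output = out + text  # -> output = 'gammaapple'

Answer: 'gammaapple'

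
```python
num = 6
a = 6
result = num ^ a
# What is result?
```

Trace (tracking result):
num = 6  # -> num = 6
a = 6  # -> a = 6
result = num ^ a  # -> result = 0

Answer: 0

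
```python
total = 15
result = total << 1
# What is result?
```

Trace (tracking result):
total = 15  # -> total = 15
result = total << 1  # -> result = 30

Answer: 30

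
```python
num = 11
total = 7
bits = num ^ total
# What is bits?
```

Answer: 12

Derivation:
Trace (tracking bits):
num = 11  # -> num = 11
total = 7  # -> total = 7
bits = num ^ total  # -> bits = 12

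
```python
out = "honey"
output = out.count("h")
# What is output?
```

Answer: 1

Derivation:
Trace (tracking output):
out = 'honey'  # -> out = 'honey'
output = out.count('h')  # -> output = 1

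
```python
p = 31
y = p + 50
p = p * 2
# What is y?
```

Answer: 81

Derivation:
Trace (tracking y):
p = 31  # -> p = 31
y = p + 50  # -> y = 81
p = p * 2  # -> p = 62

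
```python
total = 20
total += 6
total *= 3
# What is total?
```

Trace (tracking total):
total = 20  # -> total = 20
total += 6  # -> total = 26
total *= 3  # -> total = 78

Answer: 78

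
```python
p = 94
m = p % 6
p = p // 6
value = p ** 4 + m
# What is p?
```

Answer: 15

Derivation:
Trace (tracking p):
p = 94  # -> p = 94
m = p % 6  # -> m = 4
p = p // 6  # -> p = 15
value = p ** 4 + m  # -> value = 50629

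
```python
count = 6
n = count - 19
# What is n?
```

Trace (tracking n):
count = 6  # -> count = 6
n = count - 19  # -> n = -13

Answer: -13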